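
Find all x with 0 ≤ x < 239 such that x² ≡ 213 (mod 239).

90, 149

Since 239 ≡ 3 (mod 4), a square root of 213 is 213^((239+1)/4) = 213^60 mod 239.
Repeated squaring: 213^2≡198, 213^4≡8, 213^8≡64, 213^16≡33, 213^32≡133 (mod 239).
213^60 = 213^(32+16+8+4) ≡ 90 (mod 239).
Check: 90² = 8100 ≡ 213 (mod 239). The two roots are 90 and 149.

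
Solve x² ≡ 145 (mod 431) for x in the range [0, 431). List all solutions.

24, 407

Since 431 ≡ 3 (mod 4), a square root of 145 is 145^((431+1)/4) = 145^108 mod 431.
Repeated squaring: 145^2≡337, 145^4≡216, 145^8≡108, 145^16≡27, 145^32≡298, 145^64≡18 (mod 431).
145^108 = 145^(64+32+8+4) ≡ 24 (mod 431).
Check: 24² = 576 ≡ 145 (mod 431). The two roots are 24 and 407.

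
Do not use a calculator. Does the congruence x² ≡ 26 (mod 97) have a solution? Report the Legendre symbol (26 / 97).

Pull out 2: since 97 ≡ 1 (mod 8), (2/97) = +1.
Reciprocity: 13 ≡ 1 and 97 ≡ 1 (mod 4), so (13/97) = +(97/13).
Reduce top mod 13: now compute (6/13).
Pull out 2: since 13 ≡ 5 (mod 8), (2/13) = -1.
Reciprocity: 3 ≡ 3 and 13 ≡ 1 (mod 4), so (3/13) = +(13/3).
Reduce top mod 3: now compute (1/3).
Reached (1/3) = 1. Collecting the sign flips along the way, the symbol is -1.

-1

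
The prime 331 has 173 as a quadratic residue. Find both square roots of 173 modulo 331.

156, 175

Since 331 ≡ 3 (mod 4), a square root of 173 is 173^((331+1)/4) = 173^83 mod 331.
Repeated squaring: 173^2≡139, 173^4≡123, 173^8≡234, 173^16≡141, 173^32≡21, 173^64≡110 (mod 331).
173^83 = 173^(64+16+2+1) ≡ 156 (mod 331).
Check: 156² = 24336 ≡ 173 (mod 331). The two roots are 156 and 175.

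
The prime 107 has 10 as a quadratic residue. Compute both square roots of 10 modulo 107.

Since 107 ≡ 3 (mod 4), a square root of 10 is 10^((107+1)/4) = 10^27 mod 107.
Repeated squaring: 10^2≡100, 10^4≡49, 10^8≡47, 10^16≡69 (mod 107).
10^27 = 10^(16+8+2+1) ≡ 44 (mod 107).
Check: 44² = 1936 ≡ 10 (mod 107). The two roots are 44 and 63.

44, 63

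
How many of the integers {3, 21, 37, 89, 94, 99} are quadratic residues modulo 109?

4

(3/109) = +1 → QR.
(21/109) = +1 → QR.
(37/109) = -1 → non-residue.
(89/109) = +1 → QR.
(94/109) = +1 → QR.
(99/109) = -1 → non-residue.
Total quadratic residues among the 6: 4.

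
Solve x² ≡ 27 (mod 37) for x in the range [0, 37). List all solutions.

37 ≡ 1 (mod 4), so we find a root by search.
Trying successive values, 8² = 64 ≡ 27 (mod 37). The other root is 37 − 8 = 29.

8, 29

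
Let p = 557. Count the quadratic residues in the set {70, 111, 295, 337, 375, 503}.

(70/557) = +1 → QR.
(111/557) = +1 → QR.
(295/557) = -1 → non-residue.
(337/557) = +1 → QR.
(375/557) = +1 → QR.
(503/557) = +1 → QR.
Total quadratic residues among the 6: 5.

5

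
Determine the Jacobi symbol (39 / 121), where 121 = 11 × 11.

Reciprocity: 39 ≡ 3 and 121 ≡ 1 (mod 4), so (39/121) = +(121/39).
Reduce top mod 39: now compute (4/39).
Pull out 2^2: since 39 ≡ 7 (mod 8), (2/39) = +1, so (2/39)^2 = +1.
Reached (1/39) = 1. Collecting the sign flips along the way, the symbol is +1.

1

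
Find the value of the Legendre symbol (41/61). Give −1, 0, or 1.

1

Reciprocity: 41 ≡ 1 and 61 ≡ 1 (mod 4), so (41/61) = +(61/41).
Reduce top mod 41: now compute (20/41).
Pull out 2^2: since 41 ≡ 1 (mod 8), (2/41) = +1, so (2/41)^2 = +1.
Reciprocity: 5 ≡ 1 and 41 ≡ 1 (mod 4), so (5/41) = +(41/5).
Reduce top mod 5: now compute (1/5).
Reached (1/5) = 1. Collecting the sign flips along the way, the symbol is +1.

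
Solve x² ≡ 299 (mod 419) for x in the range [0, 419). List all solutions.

67, 352

Since 419 ≡ 3 (mod 4), a square root of 299 is 299^((419+1)/4) = 299^105 mod 419.
Repeated squaring: 299^2≡154, 299^4≡252, 299^8≡235, 299^16≡336, 299^32≡185, 299^64≡286 (mod 419).
299^105 = 299^(64+32+8+1) ≡ 352 (mod 419).
Check: 352² = 123904 ≡ 299 (mod 419). The two roots are 67 and 352.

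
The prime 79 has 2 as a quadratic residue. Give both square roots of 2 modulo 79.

Since 79 ≡ 3 (mod 4), a square root of 2 is 2^((79+1)/4) = 2^20 mod 79.
Repeated squaring: 2^2≡4, 2^4≡16, 2^8≡19, 2^16≡45 (mod 79).
2^20 = 2^(16+4) ≡ 9 (mod 79).
Check: 9² = 81 ≡ 2 (mod 79). The two roots are 9 and 70.

9, 70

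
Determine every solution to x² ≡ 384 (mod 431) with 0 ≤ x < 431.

Since 431 ≡ 3 (mod 4), a square root of 384 is 384^((431+1)/4) = 384^108 mod 431.
Repeated squaring: 384^2≡54, 384^4≡330, 384^8≡288, 384^16≡192, 384^32≡229, 384^64≡290 (mod 431).
384^108 = 384^(64+32+8+4) ≡ 162 (mod 431).
Check: 162² = 26244 ≡ 384 (mod 431). The two roots are 162 and 269.

162, 269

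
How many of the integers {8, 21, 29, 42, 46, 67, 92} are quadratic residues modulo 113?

(8/113) = +1 → QR.
(21/113) = -1 → non-residue.
(29/113) = -1 → non-residue.
(42/113) = -1 → non-residue.
(46/113) = -1 → non-residue.
(67/113) = -1 → non-residue.
(92/113) = -1 → non-residue.
Total quadratic residues among the 7: 1.

1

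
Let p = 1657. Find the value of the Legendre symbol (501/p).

1

Reciprocity: 501 ≡ 1 and 1657 ≡ 1 (mod 4), so (501/1657) = +(1657/501).
Reduce top mod 501: now compute (154/501).
Pull out 2: since 501 ≡ 5 (mod 8), (2/501) = -1.
Reciprocity: 77 ≡ 1 and 501 ≡ 1 (mod 4), so (77/501) = +(501/77).
Reduce top mod 77: now compute (39/77).
Reciprocity: 39 ≡ 3 and 77 ≡ 1 (mod 4), so (39/77) = +(77/39).
Reduce top mod 39: now compute (38/39).
Pull out 2: since 39 ≡ 7 (mod 8), (2/39) = +1.
Reciprocity: 19 ≡ 3 and 39 ≡ 3 (mod 4), so (19/39) = −(39/19).
Reduce top mod 19: now compute (1/19).
Reached (1/19) = 1. Collecting the sign flips along the way, the symbol is +1.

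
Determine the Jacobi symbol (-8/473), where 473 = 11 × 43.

First reduce: -8 ≡ 465 (mod 473).
Reciprocity: 465 ≡ 1 and 473 ≡ 1 (mod 4), so (465/473) = +(473/465).
Reduce top mod 465: now compute (8/465).
Pull out 2^3: since 465 ≡ 1 (mod 8), (2/465) = +1, so (2/465)^3 = +1.
Reached (1/465) = 1. Collecting the sign flips along the way, the symbol is +1.

1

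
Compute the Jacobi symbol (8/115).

-1

Pull out 2^3: since 115 ≡ 3 (mod 8), (2/115) = -1, so (2/115)^3 = -1.
Reached (1/115) = 1. Collecting the sign flips along the way, the symbol is -1.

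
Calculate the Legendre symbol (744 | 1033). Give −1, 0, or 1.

1

Pull out 2^3: since 1033 ≡ 1 (mod 8), (2/1033) = +1, so (2/1033)^3 = +1.
Reciprocity: 93 ≡ 1 and 1033 ≡ 1 (mod 4), so (93/1033) = +(1033/93).
Reduce top mod 93: now compute (10/93).
Pull out 2: since 93 ≡ 5 (mod 8), (2/93) = -1.
Reciprocity: 5 ≡ 1 and 93 ≡ 1 (mod 4), so (5/93) = +(93/5).
Reduce top mod 5: now compute (3/5).
Reciprocity: 3 ≡ 3 and 5 ≡ 1 (mod 4), so (3/5) = +(5/3).
Reduce top mod 3: now compute (2/3).
Pull out 2: since 3 ≡ 3 (mod 8), (2/3) = -1.
Reached (1/3) = 1. Collecting the sign flips along the way, the symbol is +1.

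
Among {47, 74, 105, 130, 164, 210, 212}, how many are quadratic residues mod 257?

0

(47/257) = -1 → non-residue.
(74/257) = -1 → non-residue.
(105/257) = -1 → non-residue.
(130/257) = -1 → non-residue.
(164/257) = -1 → non-residue.
(210/257) = -1 → non-residue.
(212/257) = -1 → non-residue.
Total quadratic residues among the 7: 0.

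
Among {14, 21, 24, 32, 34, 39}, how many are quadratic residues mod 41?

3

(14/41) = -1 → non-residue.
(21/41) = +1 → QR.
(24/41) = -1 → non-residue.
(32/41) = +1 → QR.
(34/41) = -1 → non-residue.
(39/41) = +1 → QR.
Total quadratic residues among the 6: 3.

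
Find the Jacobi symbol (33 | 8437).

Reciprocity: 33 ≡ 1 and 8437 ≡ 1 (mod 4), so (33/8437) = +(8437/33).
Reduce top mod 33: now compute (22/33).
Pull out 2: since 33 ≡ 1 (mod 8), (2/33) = +1.
Reciprocity: 11 ≡ 3 and 33 ≡ 1 (mod 4), so (11/33) = +(33/11).
Reduce top mod 11: now compute (0/11).
Top reduces to 0: gcd > 1, so the symbol is 0.

0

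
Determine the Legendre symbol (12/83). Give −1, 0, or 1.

1

Euler's criterion: (12/83) ≡ 12^41 (mod 83).
12^2 ≡ 61 (mod 83)
12^4 ≡ 69 (mod 83)
12^8 ≡ 30 (mod 83)
12^16 ≡ 70 (mod 83)
12^32 ≡ 3 (mod 83)
12^41 = 12^(32+8+1) ≡ 1 (mod 83).
Result is 1, so (12/83) = 1.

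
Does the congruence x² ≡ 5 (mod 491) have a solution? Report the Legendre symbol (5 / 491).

Euler's criterion: (5/491) ≡ 5^245 (mod 491).
5^2 ≡ 25 (mod 491)
5^4 ≡ 134 (mod 491)
5^8 ≡ 280 (mod 491)
5^16 ≡ 331 (mod 491)
5^32 ≡ 68 (mod 491)
5^64 ≡ 205 (mod 491)
5^128 ≡ 290 (mod 491)
5^245 = 5^(128+64+32+16+4+1) ≡ 1 (mod 491).
Result is 1, so (5/491) = 1.

1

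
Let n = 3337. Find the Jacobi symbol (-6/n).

First reduce: -6 ≡ 3331 (mod 3337).
Reciprocity: 3331 ≡ 3 and 3337 ≡ 1 (mod 4), so (3331/3337) = +(3337/3331).
Reduce top mod 3331: now compute (6/3331).
Pull out 2: since 3331 ≡ 3 (mod 8), (2/3331) = -1.
Reciprocity: 3 ≡ 3 and 3331 ≡ 3 (mod 4), so (3/3331) = −(3331/3).
Reduce top mod 3: now compute (1/3).
Reached (1/3) = 1. Collecting the sign flips along the way, the symbol is +1.

1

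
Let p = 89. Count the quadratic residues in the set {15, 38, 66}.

(15/89) = -1 → non-residue.
(38/89) = -1 → non-residue.
(66/89) = -1 → non-residue.
Total quadratic residues among the 3: 0.

0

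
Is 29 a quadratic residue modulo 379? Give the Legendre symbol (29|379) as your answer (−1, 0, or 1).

Reciprocity: 29 ≡ 1 and 379 ≡ 3 (mod 4), so (29/379) = +(379/29).
Reduce top mod 29: now compute (2/29).
Pull out 2: since 29 ≡ 5 (mod 8), (2/29) = -1.
Reached (1/29) = 1. Collecting the sign flips along the way, the symbol is -1.

-1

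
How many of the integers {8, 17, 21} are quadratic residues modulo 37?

(8/37) = -1 → non-residue.
(17/37) = -1 → non-residue.
(21/37) = +1 → QR.
Total quadratic residues among the 3: 1.

1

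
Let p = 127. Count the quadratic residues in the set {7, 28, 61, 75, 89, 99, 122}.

(7/127) = -1 → non-residue.
(28/127) = -1 → non-residue.
(61/127) = +1 → QR.
(75/127) = -1 → non-residue.
(89/127) = -1 → non-residue.
(99/127) = +1 → QR.
(122/127) = +1 → QR.
Total quadratic residues among the 7: 3.

3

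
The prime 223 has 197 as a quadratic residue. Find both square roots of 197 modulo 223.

33, 190

Since 223 ≡ 3 (mod 4), a square root of 197 is 197^((223+1)/4) = 197^56 mod 223.
Repeated squaring: 197^2≡7, 197^4≡49, 197^8≡171, 197^16≡28, 197^32≡115 (mod 223).
197^56 = 197^(32+16+8) ≡ 33 (mod 223).
Check: 33² = 1089 ≡ 197 (mod 223). The two roots are 33 and 190.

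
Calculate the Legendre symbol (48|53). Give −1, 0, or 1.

-1

Pull out 2^4: since 53 ≡ 5 (mod 8), (2/53) = -1, so (2/53)^4 = +1.
Reciprocity: 3 ≡ 3 and 53 ≡ 1 (mod 4), so (3/53) = +(53/3).
Reduce top mod 3: now compute (2/3).
Pull out 2: since 3 ≡ 3 (mod 8), (2/3) = -1.
Reached (1/3) = 1. Collecting the sign flips along the way, the symbol is -1.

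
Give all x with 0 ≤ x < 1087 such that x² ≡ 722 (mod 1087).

Since 1087 ≡ 3 (mod 4), a square root of 722 is 722^((1087+1)/4) = 722^272 mod 1087.
Repeated squaring: 722^2≡611, 722^4≡480, 722^8≡1043, 722^16≡849, 722^32≡120, 722^64≡269, 722^128≡619, 722^256≡537 (mod 1087).
722^272 = 722^(256+16) ≡ 460 (mod 1087).
Check: 460² = 211600 ≡ 722 (mod 1087). The two roots are 460 and 627.

460, 627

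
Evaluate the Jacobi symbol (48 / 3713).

-1

Pull out 2^4: since 3713 ≡ 1 (mod 8), (2/3713) = +1, so (2/3713)^4 = +1.
Reciprocity: 3 ≡ 3 and 3713 ≡ 1 (mod 4), so (3/3713) = +(3713/3).
Reduce top mod 3: now compute (2/3).
Pull out 2: since 3 ≡ 3 (mod 8), (2/3) = -1.
Reached (1/3) = 1. Collecting the sign flips along the way, the symbol is -1.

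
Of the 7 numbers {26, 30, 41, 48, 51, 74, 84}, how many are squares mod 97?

(26/97) = -1 → non-residue.
(30/97) = -1 → non-residue.
(41/97) = -1 → non-residue.
(48/97) = +1 → QR.
(51/97) = -1 → non-residue.
(74/97) = -1 → non-residue.
(84/97) = -1 → non-residue.
Total quadratic residues among the 7: 1.

1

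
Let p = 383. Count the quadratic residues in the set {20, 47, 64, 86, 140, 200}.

3

(20/383) = -1 → non-residue.
(47/383) = -1 → non-residue.
(64/383) = +1 → QR.
(86/383) = +1 → QR.
(140/383) = -1 → non-residue.
(200/383) = +1 → QR.
Total quadratic residues among the 6: 3.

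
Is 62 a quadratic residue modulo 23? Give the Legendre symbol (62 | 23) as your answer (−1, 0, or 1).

1

Euler's criterion: (62/23) ≡ 16^11 (mod 23).
16^2 ≡ 3 (mod 23)
16^4 ≡ 9 (mod 23)
16^8 ≡ 12 (mod 23)
16^11 = 16^(8+2+1) ≡ 1 (mod 23).
Result is 1, so (62/23) = 1.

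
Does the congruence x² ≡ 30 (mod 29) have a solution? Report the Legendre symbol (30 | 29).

1

First reduce: 30 ≡ 1 (mod 29).
Reached (1/29) = 1. Collecting the sign flips along the way, the symbol is +1.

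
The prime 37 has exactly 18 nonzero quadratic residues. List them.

Square k = 1,…,18 (k and 37−k give the same square):
1²=1, 2²=4, 3²=9, 4²=16, 5²=25, 6²=36, 7²≡12, 8²≡27, 9²≡7, 10²≡26, 11²≡10, 12²≡33, 13²≡21, 14²≡11, 15²≡3, 16²≡34, 17²≡30, 18²≡28 (mod 37).
So the quadratic residues mod 37 are {1, 3, 4, 7, 9, 10, 11, 12, 16, 21, 25, 26, 27, 28, 30, 33, 34, 36}.

1,3,4,7,9,10,11,12,16,21,25,26,27,28,30,33,34,36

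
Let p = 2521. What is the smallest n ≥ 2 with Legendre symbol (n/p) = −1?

(2/2521) = +1, so 2 is a residue.
(3/2521) = +1, so 3 is a residue.
(4/2521) = +1, so 4 is a residue.
(5/2521) = +1, so 5 is a residue.
(6/2521) = +1, so 6 is a residue.
(7/2521) = +1, so 7 is a residue.
(8/2521) = +1, so 8 is a residue.
(9/2521) = +1, so 9 is a residue.
(10/2521) = +1, so 10 is a residue.
(11/2521) = −1, so 11 is the smallest positive non-residue mod 2521.

11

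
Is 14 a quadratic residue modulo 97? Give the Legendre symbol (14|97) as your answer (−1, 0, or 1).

-1

Euler's criterion: (14/97) ≡ 14^48 (mod 97).
14^2 ≡ 2 (mod 97)
14^4 ≡ 4 (mod 97)
14^8 ≡ 16 (mod 97)
14^16 ≡ 62 (mod 97)
14^32 ≡ 61 (mod 97)
14^48 = 14^(32+16) ≡ 96 (mod 97).
Result is 96 ≡ −1, so (14/97) = −1.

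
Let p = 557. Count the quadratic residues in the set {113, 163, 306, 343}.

(113/557) = +1 → QR.
(163/557) = -1 → non-residue.
(306/557) = -1 → non-residue.
(343/557) = +1 → QR.
Total quadratic residues among the 4: 2.

2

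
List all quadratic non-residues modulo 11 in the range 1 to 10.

2, 6, 7, 8, 10

Square k = 1,…,5 (k and 11−k give the same square):
1²=1, 2²=4, 3²=9, 4²≡5, 5²≡3 (mod 11).
The residues are {1, 3, 4, 5, 9}; the non-residues are the remaining 5 nonzero classes.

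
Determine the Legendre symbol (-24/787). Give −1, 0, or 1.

-1

Euler's criterion: (-24/787) ≡ 763^393 (mod 787).
763^2 ≡ 576 (mod 787)
763^4 ≡ 449 (mod 787)
763^8 ≡ 129 (mod 787)
763^16 ≡ 114 (mod 787)
763^32 ≡ 404 (mod 787)
763^64 ≡ 307 (mod 787)
763^128 ≡ 596 (mod 787)
763^256 ≡ 279 (mod 787)
763^393 = 763^(256+128+8+1) ≡ 786 (mod 787).
Result is 786 ≡ −1, so (-24/787) = −1.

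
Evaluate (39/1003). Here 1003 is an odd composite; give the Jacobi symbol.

Reciprocity: 39 ≡ 3 and 1003 ≡ 3 (mod 4), so (39/1003) = −(1003/39).
Reduce top mod 39: now compute (28/39).
Pull out 2^2: since 39 ≡ 7 (mod 8), (2/39) = +1, so (2/39)^2 = +1.
Reciprocity: 7 ≡ 3 and 39 ≡ 3 (mod 4), so (7/39) = −(39/7).
Reduce top mod 7: now compute (4/7).
Pull out 2^2: since 7 ≡ 7 (mod 8), (2/7) = +1, so (2/7)^2 = +1.
Reached (1/7) = 1. Collecting the sign flips along the way, the symbol is +1.

1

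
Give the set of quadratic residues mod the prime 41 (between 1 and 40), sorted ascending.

1,2,4,5,8,9,10,16,18,20,21,23,25,31,32,33,36,37,39,40

Square k = 1,…,20 (k and 41−k give the same square):
1²=1, 2²=4, 3²=9, 4²=16, 5²=25, 6²=36, 7²≡8, 8²≡23, 9²≡40, 10²≡18, 11²≡39, 12²≡21, 13²≡5, 14²≡32, 15²≡20, 16²≡10, 17²≡2, 18²≡37, 19²≡33, 20²≡31 (mod 41).
So the quadratic residues mod 41 are {1, 2, 4, 5, 8, 9, 10, 16, 18, 20, 21, 23, 25, 31, 32, 33, 36, 37, 39, 40}.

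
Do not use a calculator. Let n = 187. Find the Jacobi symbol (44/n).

Pull out 2^2: since 187 ≡ 3 (mod 8), (2/187) = -1, so (2/187)^2 = +1.
Reciprocity: 11 ≡ 3 and 187 ≡ 3 (mod 4), so (11/187) = −(187/11).
Reduce top mod 11: now compute (0/11).
Top reduces to 0: gcd > 1, so the symbol is 0.

0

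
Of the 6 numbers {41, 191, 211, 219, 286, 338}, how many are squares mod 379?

4

(41/379) = +1 → QR.
(191/379) = +1 → QR.
(211/379) = +1 → QR.
(219/379) = +1 → QR.
(286/379) = -1 → non-residue.
(338/379) = -1 → non-residue.
Total quadratic residues among the 6: 4.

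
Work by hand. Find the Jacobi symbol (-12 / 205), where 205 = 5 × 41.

First reduce: -12 ≡ 193 (mod 205).
Reciprocity: 193 ≡ 1 and 205 ≡ 1 (mod 4), so (193/205) = +(205/193).
Reduce top mod 193: now compute (12/193).
Pull out 2^2: since 193 ≡ 1 (mod 8), (2/193) = +1, so (2/193)^2 = +1.
Reciprocity: 3 ≡ 3 and 193 ≡ 1 (mod 4), so (3/193) = +(193/3).
Reduce top mod 3: now compute (1/3).
Reached (1/3) = 1. Collecting the sign flips along the way, the symbol is +1.

1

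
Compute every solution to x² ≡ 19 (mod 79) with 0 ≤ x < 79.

16, 63

Since 79 ≡ 3 (mod 4), a square root of 19 is 19^((79+1)/4) = 19^20 mod 79.
Repeated squaring: 19^2≡45, 19^4≡50, 19^8≡51, 19^16≡73 (mod 79).
19^20 = 19^(16+4) ≡ 16 (mod 79).
Check: 16² = 256 ≡ 19 (mod 79). The two roots are 16 and 63.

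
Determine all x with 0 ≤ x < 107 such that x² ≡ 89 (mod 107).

14, 93

Since 107 ≡ 3 (mod 4), a square root of 89 is 89^((107+1)/4) = 89^27 mod 107.
Repeated squaring: 89^2≡3, 89^4≡9, 89^8≡81, 89^16≡34 (mod 107).
89^27 = 89^(16+8+2+1) ≡ 14 (mod 107).
Check: 14² = 196 ≡ 89 (mod 107). The two roots are 14 and 93.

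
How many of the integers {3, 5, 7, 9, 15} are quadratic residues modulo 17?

(3/17) = -1 → non-residue.
(5/17) = -1 → non-residue.
(7/17) = -1 → non-residue.
(9/17) = +1 → QR.
(15/17) = +1 → QR.
Total quadratic residues among the 5: 2.

2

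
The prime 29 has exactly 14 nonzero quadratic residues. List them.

Square k = 1,…,14 (k and 29−k give the same square):
1²=1, 2²=4, 3²=9, 4²=16, 5²=25, 6²≡7, 7²≡20, 8²≡6, 9²≡23, 10²≡13, 11²≡5, 12²≡28, 13²≡24, 14²≡22 (mod 29).
So the quadratic residues mod 29 are {1, 4, 5, 6, 7, 9, 13, 16, 20, 22, 23, 24, 25, 28}.

1 4 5 6 7 9 13 16 20 22 23 24 25 28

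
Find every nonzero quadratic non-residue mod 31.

Square k = 1,…,15 (k and 31−k give the same square):
1²=1, 2²=4, 3²=9, 4²=16, 5²=25, 6²≡5, 7²≡18, 8²≡2, 9²≡19, 10²≡7, 11²≡28, 12²≡20, 13²≡14, 14²≡10, 15²≡8 (mod 31).
The residues are {1, 2, 4, 5, 7, 8, 9, 10, 14, 16, 18, 19, 20, 25, 28}; the non-residues are the remaining 15 nonzero classes.

3,6,11,12,13,15,17,21,22,23,24,26,27,29,30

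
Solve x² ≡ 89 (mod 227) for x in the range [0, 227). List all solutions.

Since 227 ≡ 3 (mod 4), a square root of 89 is 89^((227+1)/4) = 89^57 mod 227.
Repeated squaring: 89^2≡203, 89^4≡122, 89^8≡129, 89^16≡70, 89^32≡133 (mod 227).
89^57 = 89^(32+16+8+1) ≡ 166 (mod 227).
Check: 166² = 27556 ≡ 89 (mod 227). The two roots are 61 and 166.

61, 166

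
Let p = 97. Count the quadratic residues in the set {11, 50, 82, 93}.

(11/97) = +1 → QR.
(50/97) = +1 → QR.
(82/97) = -1 → non-residue.
(93/97) = +1 → QR.
Total quadratic residues among the 4: 3.

3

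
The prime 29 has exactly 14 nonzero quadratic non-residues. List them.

Square k = 1,…,14 (k and 29−k give the same square):
1²=1, 2²=4, 3²=9, 4²=16, 5²=25, 6²≡7, 7²≡20, 8²≡6, 9²≡23, 10²≡13, 11²≡5, 12²≡28, 13²≡24, 14²≡22 (mod 29).
The residues are {1, 4, 5, 6, 7, 9, 13, 16, 20, 22, 23, 24, 25, 28}; the non-residues are the remaining 14 nonzero classes.

2 3 8 10 11 12 14 15 17 18 19 21 26 27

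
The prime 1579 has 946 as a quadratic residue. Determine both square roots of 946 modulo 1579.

Since 1579 ≡ 3 (mod 4), a square root of 946 is 946^((1579+1)/4) = 946^395 mod 1579.
Repeated squaring: 946^2≡1202, 946^4≡19, 946^8≡361, 946^16≡843, 946^32≡99, 946^64≡327, 946^128≡1136, 946^256≡453 (mod 1579).
946^395 = 946^(256+128+8+2+1) ≡ 911 (mod 1579).
Check: 911² = 829921 ≡ 946 (mod 1579). The two roots are 668 and 911.

668, 911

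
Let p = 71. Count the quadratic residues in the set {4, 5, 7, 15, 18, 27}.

(4/71) = +1 → QR.
(5/71) = +1 → QR.
(7/71) = -1 → non-residue.
(15/71) = +1 → QR.
(18/71) = +1 → QR.
(27/71) = +1 → QR.
Total quadratic residues among the 6: 5.

5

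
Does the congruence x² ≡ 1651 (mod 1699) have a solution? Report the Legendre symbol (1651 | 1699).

1

Reciprocity: 1651 ≡ 3 and 1699 ≡ 3 (mod 4), so (1651/1699) = −(1699/1651).
Reduce top mod 1651: now compute (48/1651).
Pull out 2^4: since 1651 ≡ 3 (mod 8), (2/1651) = -1, so (2/1651)^4 = +1.
Reciprocity: 3 ≡ 3 and 1651 ≡ 3 (mod 4), so (3/1651) = −(1651/3).
Reduce top mod 3: now compute (1/3).
Reached (1/3) = 1. Collecting the sign flips along the way, the symbol is +1.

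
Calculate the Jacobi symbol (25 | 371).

Reciprocity: 25 ≡ 1 and 371 ≡ 3 (mod 4), so (25/371) = +(371/25).
Reduce top mod 25: now compute (21/25).
Reciprocity: 21 ≡ 1 and 25 ≡ 1 (mod 4), so (21/25) = +(25/21).
Reduce top mod 21: now compute (4/21).
Pull out 2^2: since 21 ≡ 5 (mod 8), (2/21) = -1, so (2/21)^2 = +1.
Reached (1/21) = 1. Collecting the sign flips along the way, the symbol is +1.

1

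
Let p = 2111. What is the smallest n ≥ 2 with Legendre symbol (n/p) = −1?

7

(2/2111) = +1, so 2 is a residue.
(3/2111) = +1, so 3 is a residue.
(4/2111) = +1, so 4 is a residue.
(5/2111) = +1, so 5 is a residue.
(6/2111) = +1, so 6 is a residue.
(7/2111) = −1, so 7 is the smallest positive non-residue mod 2111.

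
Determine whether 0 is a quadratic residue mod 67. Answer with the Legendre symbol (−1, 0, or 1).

0

Top reduces to 0: gcd > 1, so the symbol is 0.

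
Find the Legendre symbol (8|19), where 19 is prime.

-1

Euler's criterion: (8/19) ≡ 8^9 (mod 19).
8^2 ≡ 7 (mod 19)
8^4 ≡ 11 (mod 19)
8^8 ≡ 7 (mod 19)
8^9 = 8^(8+1) ≡ 18 (mod 19).
Result is 18 ≡ −1, so (8/19) = −1.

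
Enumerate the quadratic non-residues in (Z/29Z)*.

2,3,8,10,11,12,14,15,17,18,19,21,26,27

Square k = 1,…,14 (k and 29−k give the same square):
1²=1, 2²=4, 3²=9, 4²=16, 5²=25, 6²≡7, 7²≡20, 8²≡6, 9²≡23, 10²≡13, 11²≡5, 12²≡28, 13²≡24, 14²≡22 (mod 29).
The residues are {1, 4, 5, 6, 7, 9, 13, 16, 20, 22, 23, 24, 25, 28}; the non-residues are the remaining 14 nonzero classes.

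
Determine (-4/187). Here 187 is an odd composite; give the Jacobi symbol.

First reduce: -4 ≡ 183 (mod 187).
Reciprocity: 183 ≡ 3 and 187 ≡ 3 (mod 4), so (183/187) = −(187/183).
Reduce top mod 183: now compute (4/183).
Pull out 2^2: since 183 ≡ 7 (mod 8), (2/183) = +1, so (2/183)^2 = +1.
Reached (1/183) = 1. Collecting the sign flips along the way, the symbol is -1.

-1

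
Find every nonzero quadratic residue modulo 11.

1,3,4,5,9

Square k = 1,…,5 (k and 11−k give the same square):
1²=1, 2²=4, 3²=9, 4²≡5, 5²≡3 (mod 11).
So the quadratic residues mod 11 are {1, 3, 4, 5, 9}.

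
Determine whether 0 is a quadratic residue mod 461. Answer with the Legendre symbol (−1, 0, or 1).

0

Top reduces to 0: gcd > 1, so the symbol is 0.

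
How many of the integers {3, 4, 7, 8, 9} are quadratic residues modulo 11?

3

(3/11) = +1 → QR.
(4/11) = +1 → QR.
(7/11) = -1 → non-residue.
(8/11) = -1 → non-residue.
(9/11) = +1 → QR.
Total quadratic residues among the 5: 3.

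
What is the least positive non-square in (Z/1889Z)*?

(2/1889) = +1, so 2 is a residue.
(3/1889) = −1, so 3 is the smallest positive non-residue mod 1889.

3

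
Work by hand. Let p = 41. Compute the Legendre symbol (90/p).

1

First reduce: 90 ≡ 8 (mod 41).
Pull out 2^3: since 41 ≡ 1 (mod 8), (2/41) = +1, so (2/41)^3 = +1.
Reached (1/41) = 1. Collecting the sign flips along the way, the symbol is +1.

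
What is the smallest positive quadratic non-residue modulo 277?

2

(2/277) = −1, so 2 is the smallest positive non-residue mod 277.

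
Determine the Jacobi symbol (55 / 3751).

0

Reciprocity: 55 ≡ 3 and 3751 ≡ 3 (mod 4), so (55/3751) = −(3751/55).
Reduce top mod 55: now compute (11/55).
Reciprocity: 11 ≡ 3 and 55 ≡ 3 (mod 4), so (11/55) = −(55/11).
Reduce top mod 11: now compute (0/11).
Top reduces to 0: gcd > 1, so the symbol is 0.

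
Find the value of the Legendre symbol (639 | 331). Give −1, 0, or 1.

1

First reduce: 639 ≡ 308 (mod 331).
Pull out 2^2: since 331 ≡ 3 (mod 8), (2/331) = -1, so (2/331)^2 = +1.
Reciprocity: 77 ≡ 1 and 331 ≡ 3 (mod 4), so (77/331) = +(331/77).
Reduce top mod 77: now compute (23/77).
Reciprocity: 23 ≡ 3 and 77 ≡ 1 (mod 4), so (23/77) = +(77/23).
Reduce top mod 23: now compute (8/23).
Pull out 2^3: since 23 ≡ 7 (mod 8), (2/23) = +1, so (2/23)^3 = +1.
Reached (1/23) = 1. Collecting the sign flips along the way, the symbol is +1.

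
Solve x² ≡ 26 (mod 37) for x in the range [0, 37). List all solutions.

37 ≡ 1 (mod 4), so we find a root by search.
Trying successive values, 10² = 100 ≡ 26 (mod 37). The other root is 37 − 10 = 27.

10, 27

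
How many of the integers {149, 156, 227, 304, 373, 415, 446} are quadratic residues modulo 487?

(149/487) = -1 → non-residue.
(156/487) = +1 → QR.
(227/487) = -1 → non-residue.
(304/487) = +1 → QR.
(373/487) = +1 → QR.
(415/487) = -1 → non-residue.
(446/487) = -1 → non-residue.
Total quadratic residues among the 7: 3.

3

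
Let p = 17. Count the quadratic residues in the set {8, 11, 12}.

(8/17) = +1 → QR.
(11/17) = -1 → non-residue.
(12/17) = -1 → non-residue.
Total quadratic residues among the 3: 1.

1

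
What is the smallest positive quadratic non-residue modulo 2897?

3

(2/2897) = +1, so 2 is a residue.
(3/2897) = −1, so 3 is the smallest positive non-residue mod 2897.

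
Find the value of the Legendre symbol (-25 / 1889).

First reduce: -25 ≡ 1864 (mod 1889).
Pull out 2^3: since 1889 ≡ 1 (mod 8), (2/1889) = +1, so (2/1889)^3 = +1.
Reciprocity: 233 ≡ 1 and 1889 ≡ 1 (mod 4), so (233/1889) = +(1889/233).
Reduce top mod 233: now compute (25/233).
Reciprocity: 25 ≡ 1 and 233 ≡ 1 (mod 4), so (25/233) = +(233/25).
Reduce top mod 25: now compute (8/25).
Pull out 2^3: since 25 ≡ 1 (mod 8), (2/25) = +1, so (2/25)^3 = +1.
Reached (1/25) = 1. Collecting the sign flips along the way, the symbol is +1.

1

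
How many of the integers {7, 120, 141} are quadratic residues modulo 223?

2

(7/223) = +1 → QR.
(120/223) = +1 → QR.
(141/223) = -1 → non-residue.
Total quadratic residues among the 3: 2.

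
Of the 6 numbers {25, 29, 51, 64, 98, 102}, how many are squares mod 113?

(25/113) = +1 → QR.
(29/113) = -1 → non-residue.
(51/113) = +1 → QR.
(64/113) = +1 → QR.
(98/113) = +1 → QR.
(102/113) = +1 → QR.
Total quadratic residues among the 6: 5.

5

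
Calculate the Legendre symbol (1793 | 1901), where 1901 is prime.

-1

Reciprocity: 1793 ≡ 1 and 1901 ≡ 1 (mod 4), so (1793/1901) = +(1901/1793).
Reduce top mod 1793: now compute (108/1793).
Pull out 2^2: since 1793 ≡ 1 (mod 8), (2/1793) = +1, so (2/1793)^2 = +1.
Reciprocity: 27 ≡ 3 and 1793 ≡ 1 (mod 4), so (27/1793) = +(1793/27).
Reduce top mod 27: now compute (11/27).
Reciprocity: 11 ≡ 3 and 27 ≡ 3 (mod 4), so (11/27) = −(27/11).
Reduce top mod 11: now compute (5/11).
Reciprocity: 5 ≡ 1 and 11 ≡ 3 (mod 4), so (5/11) = +(11/5).
Reduce top mod 5: now compute (1/5).
Reached (1/5) = 1. Collecting the sign flips along the way, the symbol is -1.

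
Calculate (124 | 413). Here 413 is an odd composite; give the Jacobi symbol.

1

Pull out 2^2: since 413 ≡ 5 (mod 8), (2/413) = -1, so (2/413)^2 = +1.
Reciprocity: 31 ≡ 3 and 413 ≡ 1 (mod 4), so (31/413) = +(413/31).
Reduce top mod 31: now compute (10/31).
Pull out 2: since 31 ≡ 7 (mod 8), (2/31) = +1.
Reciprocity: 5 ≡ 1 and 31 ≡ 3 (mod 4), so (5/31) = +(31/5).
Reduce top mod 5: now compute (1/5).
Reached (1/5) = 1. Collecting the sign flips along the way, the symbol is +1.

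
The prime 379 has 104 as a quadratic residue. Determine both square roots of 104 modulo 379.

56, 323

Since 379 ≡ 3 (mod 4), a square root of 104 is 104^((379+1)/4) = 104^95 mod 379.
Repeated squaring: 104^2≡204, 104^4≡305, 104^8≡170, 104^16≡96, 104^32≡120, 104^64≡377 (mod 379).
104^95 = 104^(64+16+8+4+2+1) ≡ 56 (mod 379).
Check: 56² = 3136 ≡ 104 (mod 379). The two roots are 56 and 323.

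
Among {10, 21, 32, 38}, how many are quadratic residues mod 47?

2

(10/47) = -1 → non-residue.
(21/47) = +1 → QR.
(32/47) = +1 → QR.
(38/47) = -1 → non-residue.
Total quadratic residues among the 4: 2.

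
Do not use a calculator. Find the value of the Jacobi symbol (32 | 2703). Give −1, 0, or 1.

Pull out 2^5: since 2703 ≡ 7 (mod 8), (2/2703) = +1, so (2/2703)^5 = +1.
Reached (1/2703) = 1. Collecting the sign flips along the way, the symbol is +1.

1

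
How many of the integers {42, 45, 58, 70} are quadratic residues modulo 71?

2

(42/71) = -1 → non-residue.
(45/71) = +1 → QR.
(58/71) = +1 → QR.
(70/71) = -1 → non-residue.
Total quadratic residues among the 4: 2.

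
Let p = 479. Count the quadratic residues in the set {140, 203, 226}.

1

(140/479) = +1 → QR.
(203/479) = -1 → non-residue.
(226/479) = -1 → non-residue.
Total quadratic residues among the 3: 1.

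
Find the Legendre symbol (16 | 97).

1

Pull out 2^4: since 97 ≡ 1 (mod 8), (2/97) = +1, so (2/97)^4 = +1.
Reached (1/97) = 1. Collecting the sign flips along the way, the symbol is +1.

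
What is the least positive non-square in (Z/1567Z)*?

(2/1567) = +1, so 2 is a residue.
(3/1567) = −1, so 3 is the smallest positive non-residue mod 1567.

3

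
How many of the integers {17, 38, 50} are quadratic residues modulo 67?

1

(17/67) = +1 → QR.
(38/67) = -1 → non-residue.
(50/67) = -1 → non-residue.
Total quadratic residues among the 3: 1.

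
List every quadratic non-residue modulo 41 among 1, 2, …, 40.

3, 6, 7, 11, 12, 13, 14, 15, 17, 19, 22, 24, 26, 27, 28, 29, 30, 34, 35, 38

Square k = 1,…,20 (k and 41−k give the same square):
1²=1, 2²=4, 3²=9, 4²=16, 5²=25, 6²=36, 7²≡8, 8²≡23, 9²≡40, 10²≡18, 11²≡39, 12²≡21, 13²≡5, 14²≡32, 15²≡20, 16²≡10, 17²≡2, 18²≡37, 19²≡33, 20²≡31 (mod 41).
The residues are {1, 2, 4, 5, 8, 9, 10, 16, 18, 20, 21, 23, 25, 31, 32, 33, 36, 37, 39, 40}; the non-residues are the remaining 20 nonzero classes.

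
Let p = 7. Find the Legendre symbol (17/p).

First reduce: 17 ≡ 3 (mod 7).
Reciprocity: 3 ≡ 3 and 7 ≡ 3 (mod 4), so (3/7) = −(7/3).
Reduce top mod 3: now compute (1/3).
Reached (1/3) = 1. Collecting the sign flips along the way, the symbol is -1.

-1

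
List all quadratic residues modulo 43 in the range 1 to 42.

Square k = 1,…,21 (k and 43−k give the same square):
1²=1, 2²=4, 3²=9, 4²=16, 5²=25, 6²=36, 7²≡6, 8²≡21, 9²≡38, 10²≡14, 11²≡35, 12²≡15, 13²≡40, 14²≡24, 15²≡10, 16²≡41, 17²≡31, 18²≡23, 19²≡17, 20²≡13, 21²≡11 (mod 43).
So the quadratic residues mod 43 are {1, 4, 6, 9, 10, 11, 13, 14, 15, 16, 17, 21, 23, 24, 25, 31, 35, 36, 38, 40, 41}.

1 4 6 9 10 11 13 14 15 16 17 21 23 24 25 31 35 36 38 40 41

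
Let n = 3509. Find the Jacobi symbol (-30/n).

First reduce: -30 ≡ 3479 (mod 3509).
Reciprocity: 3479 ≡ 3 and 3509 ≡ 1 (mod 4), so (3479/3509) = +(3509/3479).
Reduce top mod 3479: now compute (30/3479).
Pull out 2: since 3479 ≡ 7 (mod 8), (2/3479) = +1.
Reciprocity: 15 ≡ 3 and 3479 ≡ 3 (mod 4), so (15/3479) = −(3479/15).
Reduce top mod 15: now compute (14/15).
Pull out 2: since 15 ≡ 7 (mod 8), (2/15) = +1.
Reciprocity: 7 ≡ 3 and 15 ≡ 3 (mod 4), so (7/15) = −(15/7).
Reduce top mod 7: now compute (1/7).
Reached (1/7) = 1. Collecting the sign flips along the way, the symbol is +1.

1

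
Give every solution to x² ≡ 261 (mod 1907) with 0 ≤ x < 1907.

Since 1907 ≡ 3 (mod 4), a square root of 261 is 261^((1907+1)/4) = 261^477 mod 1907.
Repeated squaring: 261^2≡1376, 261^4≡1632, 261^8≡1252, 261^16≡1857, 261^32≡593, 261^64≡761, 261^128≡1300, 261^256≡398 (mod 1907).
261^477 = 261^(256+128+64+16+8+4+1) ≡ 1775 (mod 1907).
Check: 1775² = 3150625 ≡ 261 (mod 1907). The two roots are 132 and 1775.

132, 1775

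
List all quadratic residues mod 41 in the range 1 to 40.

Square k = 1,…,20 (k and 41−k give the same square):
1²=1, 2²=4, 3²=9, 4²=16, 5²=25, 6²=36, 7²≡8, 8²≡23, 9²≡40, 10²≡18, 11²≡39, 12²≡21, 13²≡5, 14²≡32, 15²≡20, 16²≡10, 17²≡2, 18²≡37, 19²≡33, 20²≡31 (mod 41).
So the quadratic residues mod 41 are {1, 2, 4, 5, 8, 9, 10, 16, 18, 20, 21, 23, 25, 31, 32, 33, 36, 37, 39, 40}.

1,2,4,5,8,9,10,16,18,20,21,23,25,31,32,33,36,37,39,40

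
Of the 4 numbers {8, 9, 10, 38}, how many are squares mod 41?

(8/41) = +1 → QR.
(9/41) = +1 → QR.
(10/41) = +1 → QR.
(38/41) = -1 → non-residue.
Total quadratic residues among the 4: 3.

3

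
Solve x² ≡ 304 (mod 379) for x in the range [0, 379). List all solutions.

Since 379 ≡ 3 (mod 4), a square root of 304 is 304^((379+1)/4) = 304^95 mod 379.
Repeated squaring: 304^2≡319, 304^4≡189, 304^8≡95, 304^16≡308, 304^32≡114, 304^64≡110 (mod 379).
304^95 = 304^(64+16+8+4+2+1) ≡ 136 (mod 379).
Check: 136² = 18496 ≡ 304 (mod 379). The two roots are 136 and 243.

136, 243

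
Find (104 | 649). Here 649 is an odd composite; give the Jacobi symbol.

Pull out 2^3: since 649 ≡ 1 (mod 8), (2/649) = +1, so (2/649)^3 = +1.
Reciprocity: 13 ≡ 1 and 649 ≡ 1 (mod 4), so (13/649) = +(649/13).
Reduce top mod 13: now compute (12/13).
Pull out 2^2: since 13 ≡ 5 (mod 8), (2/13) = -1, so (2/13)^2 = +1.
Reciprocity: 3 ≡ 3 and 13 ≡ 1 (mod 4), so (3/13) = +(13/3).
Reduce top mod 3: now compute (1/3).
Reached (1/3) = 1. Collecting the sign flips along the way, the symbol is +1.

1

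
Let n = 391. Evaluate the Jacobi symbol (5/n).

1

Reciprocity: 5 ≡ 1 and 391 ≡ 3 (mod 4), so (5/391) = +(391/5).
Reduce top mod 5: now compute (1/5).
Reached (1/5) = 1. Collecting the sign flips along the way, the symbol is +1.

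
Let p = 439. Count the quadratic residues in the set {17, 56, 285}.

1

(17/439) = -1 → non-residue.
(56/439) = +1 → QR.
(285/439) = -1 → non-residue.
Total quadratic residues among the 3: 1.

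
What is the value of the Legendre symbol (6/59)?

Euler's criterion: (6/59) ≡ 6^29 (mod 59).
6^2 ≡ 36 (mod 59)
6^4 ≡ 57 (mod 59)
6^8 ≡ 4 (mod 59)
6^16 ≡ 16 (mod 59)
6^29 = 6^(16+8+4+1) ≡ 58 (mod 59).
Result is 58 ≡ −1, so (6/59) = −1.

-1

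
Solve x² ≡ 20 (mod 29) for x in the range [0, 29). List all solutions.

7, 22

29 ≡ 1 (mod 4), so we find a root by search.
Trying successive values, 7² = 49 ≡ 20 (mod 29). The other root is 29 − 7 = 22.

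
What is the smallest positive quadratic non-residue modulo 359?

7

(2/359) = +1, so 2 is a residue.
(3/359) = +1, so 3 is a residue.
(4/359) = +1, so 4 is a residue.
(5/359) = +1, so 5 is a residue.
(6/359) = +1, so 6 is a residue.
(7/359) = −1, so 7 is the smallest positive non-residue mod 359.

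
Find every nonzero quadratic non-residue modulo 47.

Square k = 1,…,23 (k and 47−k give the same square):
1²=1, 2²=4, 3²=9, 4²=16, 5²=25, 6²=36, 7²≡2, 8²≡17, 9²≡34, 10²≡6, 11²≡27, 12²≡3, 13²≡28, 14²≡8, 15²≡37, 16²≡21, 17²≡7, 18²≡42, 19²≡32, 20²≡24, 21²≡18, 22²≡14, 23²≡12 (mod 47).
The residues are {1, 2, 3, 4, 6, 7, 8, 9, 12, 14, 16, 17, 18, 21, 24, 25, 27, 28, 32, 34, 36, 37, 42}; the non-residues are the remaining 23 nonzero classes.

5 10 11 13 15 19 20 22 23 26 29 30 31 33 35 38 39 40 41 43 44 45 46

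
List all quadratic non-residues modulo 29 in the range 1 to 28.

Square k = 1,…,14 (k and 29−k give the same square):
1²=1, 2²=4, 3²=9, 4²=16, 5²=25, 6²≡7, 7²≡20, 8²≡6, 9²≡23, 10²≡13, 11²≡5, 12²≡28, 13²≡24, 14²≡22 (mod 29).
The residues are {1, 4, 5, 6, 7, 9, 13, 16, 20, 22, 23, 24, 25, 28}; the non-residues are the remaining 14 nonzero classes.

2,3,8,10,11,12,14,15,17,18,19,21,26,27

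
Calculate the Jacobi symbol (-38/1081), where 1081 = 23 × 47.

First reduce: -38 ≡ 1043 (mod 1081).
Reciprocity: 1043 ≡ 3 and 1081 ≡ 1 (mod 4), so (1043/1081) = +(1081/1043).
Reduce top mod 1043: now compute (38/1043).
Pull out 2: since 1043 ≡ 3 (mod 8), (2/1043) = -1.
Reciprocity: 19 ≡ 3 and 1043 ≡ 3 (mod 4), so (19/1043) = −(1043/19).
Reduce top mod 19: now compute (17/19).
Reciprocity: 17 ≡ 1 and 19 ≡ 3 (mod 4), so (17/19) = +(19/17).
Reduce top mod 17: now compute (2/17).
Pull out 2: since 17 ≡ 1 (mod 8), (2/17) = +1.
Reached (1/17) = 1. Collecting the sign flips along the way, the symbol is +1.

1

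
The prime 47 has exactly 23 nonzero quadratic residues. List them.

1 2 3 4 6 7 8 9 12 14 16 17 18 21 24 25 27 28 32 34 36 37 42

Square k = 1,…,23 (k and 47−k give the same square):
1²=1, 2²=4, 3²=9, 4²=16, 5²=25, 6²=36, 7²≡2, 8²≡17, 9²≡34, 10²≡6, 11²≡27, 12²≡3, 13²≡28, 14²≡8, 15²≡37, 16²≡21, 17²≡7, 18²≡42, 19²≡32, 20²≡24, 21²≡18, 22²≡14, 23²≡12 (mod 47).
So the quadratic residues mod 47 are {1, 2, 3, 4, 6, 7, 8, 9, 12, 14, 16, 17, 18, 21, 24, 25, 27, 28, 32, 34, 36, 37, 42}.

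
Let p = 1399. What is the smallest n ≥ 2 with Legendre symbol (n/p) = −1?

3

(2/1399) = +1, so 2 is a residue.
(3/1399) = −1, so 3 is the smallest positive non-residue mod 1399.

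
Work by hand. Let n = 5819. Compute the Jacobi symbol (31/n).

1

Reciprocity: 31 ≡ 3 and 5819 ≡ 3 (mod 4), so (31/5819) = −(5819/31).
Reduce top mod 31: now compute (22/31).
Pull out 2: since 31 ≡ 7 (mod 8), (2/31) = +1.
Reciprocity: 11 ≡ 3 and 31 ≡ 3 (mod 4), so (11/31) = −(31/11).
Reduce top mod 11: now compute (9/11).
Reciprocity: 9 ≡ 1 and 11 ≡ 3 (mod 4), so (9/11) = +(11/9).
Reduce top mod 9: now compute (2/9).
Pull out 2: since 9 ≡ 1 (mod 8), (2/9) = +1.
Reached (1/9) = 1. Collecting the sign flips along the way, the symbol is +1.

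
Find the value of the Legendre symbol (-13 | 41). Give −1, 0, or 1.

First reduce: -13 ≡ 28 (mod 41).
Pull out 2^2: since 41 ≡ 1 (mod 8), (2/41) = +1, so (2/41)^2 = +1.
Reciprocity: 7 ≡ 3 and 41 ≡ 1 (mod 4), so (7/41) = +(41/7).
Reduce top mod 7: now compute (6/7).
Pull out 2: since 7 ≡ 7 (mod 8), (2/7) = +1.
Reciprocity: 3 ≡ 3 and 7 ≡ 3 (mod 4), so (3/7) = −(7/3).
Reduce top mod 3: now compute (1/3).
Reached (1/3) = 1. Collecting the sign flips along the way, the symbol is -1.

-1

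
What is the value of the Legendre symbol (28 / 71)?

Euler's criterion: (28/71) ≡ 28^35 (mod 71).
28^2 ≡ 3 (mod 71)
28^4 ≡ 9 (mod 71)
28^8 ≡ 10 (mod 71)
28^16 ≡ 29 (mod 71)
28^32 ≡ 60 (mod 71)
28^35 = 28^(32+2+1) ≡ 70 (mod 71).
Result is 70 ≡ −1, so (28/71) = −1.

-1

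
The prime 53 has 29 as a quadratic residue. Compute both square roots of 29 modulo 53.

53 ≡ 1 (mod 4), so we find a root by search.
Trying successive values, 20² = 400 ≡ 29 (mod 53). The other root is 53 − 20 = 33.

20, 33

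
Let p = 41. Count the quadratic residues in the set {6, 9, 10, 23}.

(6/41) = -1 → non-residue.
(9/41) = +1 → QR.
(10/41) = +1 → QR.
(23/41) = +1 → QR.
Total quadratic residues among the 4: 3.

3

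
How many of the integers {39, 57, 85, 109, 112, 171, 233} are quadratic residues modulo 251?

4

(39/251) = +1 → QR.
(57/251) = -1 → non-residue.
(85/251) = +1 → QR.
(109/251) = -1 → non-residue.
(112/251) = +1 → QR.
(171/251) = -1 → non-residue.
(233/251) = +1 → QR.
Total quadratic residues among the 7: 4.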